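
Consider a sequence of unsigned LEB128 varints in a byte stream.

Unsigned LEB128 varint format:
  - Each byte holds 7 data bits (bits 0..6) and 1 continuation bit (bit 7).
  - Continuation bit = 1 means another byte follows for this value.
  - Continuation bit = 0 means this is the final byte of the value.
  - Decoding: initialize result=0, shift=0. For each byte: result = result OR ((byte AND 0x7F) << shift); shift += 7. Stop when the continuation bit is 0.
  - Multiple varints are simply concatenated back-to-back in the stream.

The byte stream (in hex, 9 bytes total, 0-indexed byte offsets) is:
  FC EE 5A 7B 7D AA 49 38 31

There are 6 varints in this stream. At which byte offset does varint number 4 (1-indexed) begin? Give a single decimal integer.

Answer: 5

Derivation:
  byte[0]=0xFC cont=1 payload=0x7C=124: acc |= 124<<0 -> acc=124 shift=7
  byte[1]=0xEE cont=1 payload=0x6E=110: acc |= 110<<7 -> acc=14204 shift=14
  byte[2]=0x5A cont=0 payload=0x5A=90: acc |= 90<<14 -> acc=1488764 shift=21 [end]
Varint 1: bytes[0:3] = FC EE 5A -> value 1488764 (3 byte(s))
  byte[3]=0x7B cont=0 payload=0x7B=123: acc |= 123<<0 -> acc=123 shift=7 [end]
Varint 2: bytes[3:4] = 7B -> value 123 (1 byte(s))
  byte[4]=0x7D cont=0 payload=0x7D=125: acc |= 125<<0 -> acc=125 shift=7 [end]
Varint 3: bytes[4:5] = 7D -> value 125 (1 byte(s))
  byte[5]=0xAA cont=1 payload=0x2A=42: acc |= 42<<0 -> acc=42 shift=7
  byte[6]=0x49 cont=0 payload=0x49=73: acc |= 73<<7 -> acc=9386 shift=14 [end]
Varint 4: bytes[5:7] = AA 49 -> value 9386 (2 byte(s))
  byte[7]=0x38 cont=0 payload=0x38=56: acc |= 56<<0 -> acc=56 shift=7 [end]
Varint 5: bytes[7:8] = 38 -> value 56 (1 byte(s))
  byte[8]=0x31 cont=0 payload=0x31=49: acc |= 49<<0 -> acc=49 shift=7 [end]
Varint 6: bytes[8:9] = 31 -> value 49 (1 byte(s))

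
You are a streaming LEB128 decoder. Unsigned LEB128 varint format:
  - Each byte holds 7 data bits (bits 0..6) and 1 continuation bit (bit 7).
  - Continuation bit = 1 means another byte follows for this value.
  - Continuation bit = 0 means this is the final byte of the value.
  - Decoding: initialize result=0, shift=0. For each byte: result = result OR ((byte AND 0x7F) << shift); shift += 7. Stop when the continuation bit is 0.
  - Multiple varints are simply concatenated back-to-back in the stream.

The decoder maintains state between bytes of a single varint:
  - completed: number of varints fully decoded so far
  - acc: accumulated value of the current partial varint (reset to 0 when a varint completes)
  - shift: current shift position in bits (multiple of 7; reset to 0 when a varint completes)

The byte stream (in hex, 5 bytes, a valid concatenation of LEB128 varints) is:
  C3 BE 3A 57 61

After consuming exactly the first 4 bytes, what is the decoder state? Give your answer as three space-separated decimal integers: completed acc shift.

byte[0]=0xC3 cont=1 payload=0x43: acc |= 67<<0 -> completed=0 acc=67 shift=7
byte[1]=0xBE cont=1 payload=0x3E: acc |= 62<<7 -> completed=0 acc=8003 shift=14
byte[2]=0x3A cont=0 payload=0x3A: varint #1 complete (value=958275); reset -> completed=1 acc=0 shift=0
byte[3]=0x57 cont=0 payload=0x57: varint #2 complete (value=87); reset -> completed=2 acc=0 shift=0

Answer: 2 0 0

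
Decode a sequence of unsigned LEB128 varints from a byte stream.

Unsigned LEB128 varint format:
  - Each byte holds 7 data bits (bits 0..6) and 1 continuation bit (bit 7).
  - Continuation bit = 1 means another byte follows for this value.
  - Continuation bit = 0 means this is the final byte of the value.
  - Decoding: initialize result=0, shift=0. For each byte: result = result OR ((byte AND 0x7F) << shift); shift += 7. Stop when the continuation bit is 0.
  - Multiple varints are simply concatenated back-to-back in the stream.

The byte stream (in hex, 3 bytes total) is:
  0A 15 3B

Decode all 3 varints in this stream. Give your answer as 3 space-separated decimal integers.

Answer: 10 21 59

Derivation:
  byte[0]=0x0A cont=0 payload=0x0A=10: acc |= 10<<0 -> acc=10 shift=7 [end]
Varint 1: bytes[0:1] = 0A -> value 10 (1 byte(s))
  byte[1]=0x15 cont=0 payload=0x15=21: acc |= 21<<0 -> acc=21 shift=7 [end]
Varint 2: bytes[1:2] = 15 -> value 21 (1 byte(s))
  byte[2]=0x3B cont=0 payload=0x3B=59: acc |= 59<<0 -> acc=59 shift=7 [end]
Varint 3: bytes[2:3] = 3B -> value 59 (1 byte(s))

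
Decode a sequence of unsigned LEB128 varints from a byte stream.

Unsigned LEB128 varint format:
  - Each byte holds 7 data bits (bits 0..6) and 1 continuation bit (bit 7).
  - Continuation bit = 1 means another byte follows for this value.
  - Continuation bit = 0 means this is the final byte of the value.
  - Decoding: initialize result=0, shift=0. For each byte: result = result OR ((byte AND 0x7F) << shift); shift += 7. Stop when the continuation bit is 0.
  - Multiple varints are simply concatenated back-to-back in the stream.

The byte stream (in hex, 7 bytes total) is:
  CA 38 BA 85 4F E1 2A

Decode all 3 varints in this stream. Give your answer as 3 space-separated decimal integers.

  byte[0]=0xCA cont=1 payload=0x4A=74: acc |= 74<<0 -> acc=74 shift=7
  byte[1]=0x38 cont=0 payload=0x38=56: acc |= 56<<7 -> acc=7242 shift=14 [end]
Varint 1: bytes[0:2] = CA 38 -> value 7242 (2 byte(s))
  byte[2]=0xBA cont=1 payload=0x3A=58: acc |= 58<<0 -> acc=58 shift=7
  byte[3]=0x85 cont=1 payload=0x05=5: acc |= 5<<7 -> acc=698 shift=14
  byte[4]=0x4F cont=0 payload=0x4F=79: acc |= 79<<14 -> acc=1295034 shift=21 [end]
Varint 2: bytes[2:5] = BA 85 4F -> value 1295034 (3 byte(s))
  byte[5]=0xE1 cont=1 payload=0x61=97: acc |= 97<<0 -> acc=97 shift=7
  byte[6]=0x2A cont=0 payload=0x2A=42: acc |= 42<<7 -> acc=5473 shift=14 [end]
Varint 3: bytes[5:7] = E1 2A -> value 5473 (2 byte(s))

Answer: 7242 1295034 5473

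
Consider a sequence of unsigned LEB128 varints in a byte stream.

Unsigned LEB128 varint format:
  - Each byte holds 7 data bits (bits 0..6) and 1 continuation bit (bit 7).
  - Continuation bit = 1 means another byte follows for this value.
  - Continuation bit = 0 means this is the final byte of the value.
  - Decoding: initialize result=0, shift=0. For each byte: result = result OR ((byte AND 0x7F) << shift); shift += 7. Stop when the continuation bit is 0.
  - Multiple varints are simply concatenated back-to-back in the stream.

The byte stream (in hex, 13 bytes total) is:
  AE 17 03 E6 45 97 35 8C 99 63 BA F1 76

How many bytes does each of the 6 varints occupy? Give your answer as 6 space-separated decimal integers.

Answer: 2 1 2 2 3 3

Derivation:
  byte[0]=0xAE cont=1 payload=0x2E=46: acc |= 46<<0 -> acc=46 shift=7
  byte[1]=0x17 cont=0 payload=0x17=23: acc |= 23<<7 -> acc=2990 shift=14 [end]
Varint 1: bytes[0:2] = AE 17 -> value 2990 (2 byte(s))
  byte[2]=0x03 cont=0 payload=0x03=3: acc |= 3<<0 -> acc=3 shift=7 [end]
Varint 2: bytes[2:3] = 03 -> value 3 (1 byte(s))
  byte[3]=0xE6 cont=1 payload=0x66=102: acc |= 102<<0 -> acc=102 shift=7
  byte[4]=0x45 cont=0 payload=0x45=69: acc |= 69<<7 -> acc=8934 shift=14 [end]
Varint 3: bytes[3:5] = E6 45 -> value 8934 (2 byte(s))
  byte[5]=0x97 cont=1 payload=0x17=23: acc |= 23<<0 -> acc=23 shift=7
  byte[6]=0x35 cont=0 payload=0x35=53: acc |= 53<<7 -> acc=6807 shift=14 [end]
Varint 4: bytes[5:7] = 97 35 -> value 6807 (2 byte(s))
  byte[7]=0x8C cont=1 payload=0x0C=12: acc |= 12<<0 -> acc=12 shift=7
  byte[8]=0x99 cont=1 payload=0x19=25: acc |= 25<<7 -> acc=3212 shift=14
  byte[9]=0x63 cont=0 payload=0x63=99: acc |= 99<<14 -> acc=1625228 shift=21 [end]
Varint 5: bytes[7:10] = 8C 99 63 -> value 1625228 (3 byte(s))
  byte[10]=0xBA cont=1 payload=0x3A=58: acc |= 58<<0 -> acc=58 shift=7
  byte[11]=0xF1 cont=1 payload=0x71=113: acc |= 113<<7 -> acc=14522 shift=14
  byte[12]=0x76 cont=0 payload=0x76=118: acc |= 118<<14 -> acc=1947834 shift=21 [end]
Varint 6: bytes[10:13] = BA F1 76 -> value 1947834 (3 byte(s))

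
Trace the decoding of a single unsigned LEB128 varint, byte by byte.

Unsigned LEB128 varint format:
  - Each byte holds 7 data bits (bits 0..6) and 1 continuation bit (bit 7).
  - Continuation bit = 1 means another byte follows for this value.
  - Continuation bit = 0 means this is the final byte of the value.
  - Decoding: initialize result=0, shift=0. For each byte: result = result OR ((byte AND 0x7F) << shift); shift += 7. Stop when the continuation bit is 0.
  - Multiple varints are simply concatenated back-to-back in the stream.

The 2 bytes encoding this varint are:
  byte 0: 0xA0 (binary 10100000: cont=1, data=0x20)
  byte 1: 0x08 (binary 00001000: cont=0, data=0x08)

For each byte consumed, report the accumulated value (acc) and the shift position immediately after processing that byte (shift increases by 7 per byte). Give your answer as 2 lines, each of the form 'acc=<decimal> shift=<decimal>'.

Answer: acc=32 shift=7
acc=1056 shift=14

Derivation:
byte 0=0xA0: payload=0x20=32, contrib = 32<<0 = 32; acc -> 32, shift -> 7
byte 1=0x08: payload=0x08=8, contrib = 8<<7 = 1024; acc -> 1056, shift -> 14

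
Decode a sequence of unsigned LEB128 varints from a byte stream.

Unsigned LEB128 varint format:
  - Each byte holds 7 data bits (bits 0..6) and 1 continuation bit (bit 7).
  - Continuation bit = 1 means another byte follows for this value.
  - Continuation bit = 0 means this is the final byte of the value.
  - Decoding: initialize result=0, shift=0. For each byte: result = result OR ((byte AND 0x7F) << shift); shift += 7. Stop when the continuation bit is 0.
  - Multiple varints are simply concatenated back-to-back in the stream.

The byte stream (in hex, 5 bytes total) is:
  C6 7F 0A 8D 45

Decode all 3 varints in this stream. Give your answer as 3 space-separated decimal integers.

Answer: 16326 10 8845

Derivation:
  byte[0]=0xC6 cont=1 payload=0x46=70: acc |= 70<<0 -> acc=70 shift=7
  byte[1]=0x7F cont=0 payload=0x7F=127: acc |= 127<<7 -> acc=16326 shift=14 [end]
Varint 1: bytes[0:2] = C6 7F -> value 16326 (2 byte(s))
  byte[2]=0x0A cont=0 payload=0x0A=10: acc |= 10<<0 -> acc=10 shift=7 [end]
Varint 2: bytes[2:3] = 0A -> value 10 (1 byte(s))
  byte[3]=0x8D cont=1 payload=0x0D=13: acc |= 13<<0 -> acc=13 shift=7
  byte[4]=0x45 cont=0 payload=0x45=69: acc |= 69<<7 -> acc=8845 shift=14 [end]
Varint 3: bytes[3:5] = 8D 45 -> value 8845 (2 byte(s))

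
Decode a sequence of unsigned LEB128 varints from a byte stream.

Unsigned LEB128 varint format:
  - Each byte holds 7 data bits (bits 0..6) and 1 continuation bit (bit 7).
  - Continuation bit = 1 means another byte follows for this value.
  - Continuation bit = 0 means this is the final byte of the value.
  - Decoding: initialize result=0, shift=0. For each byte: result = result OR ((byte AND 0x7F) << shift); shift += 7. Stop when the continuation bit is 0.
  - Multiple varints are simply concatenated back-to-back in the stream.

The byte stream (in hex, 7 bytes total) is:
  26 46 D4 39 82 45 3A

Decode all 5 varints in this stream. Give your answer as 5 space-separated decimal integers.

  byte[0]=0x26 cont=0 payload=0x26=38: acc |= 38<<0 -> acc=38 shift=7 [end]
Varint 1: bytes[0:1] = 26 -> value 38 (1 byte(s))
  byte[1]=0x46 cont=0 payload=0x46=70: acc |= 70<<0 -> acc=70 shift=7 [end]
Varint 2: bytes[1:2] = 46 -> value 70 (1 byte(s))
  byte[2]=0xD4 cont=1 payload=0x54=84: acc |= 84<<0 -> acc=84 shift=7
  byte[3]=0x39 cont=0 payload=0x39=57: acc |= 57<<7 -> acc=7380 shift=14 [end]
Varint 3: bytes[2:4] = D4 39 -> value 7380 (2 byte(s))
  byte[4]=0x82 cont=1 payload=0x02=2: acc |= 2<<0 -> acc=2 shift=7
  byte[5]=0x45 cont=0 payload=0x45=69: acc |= 69<<7 -> acc=8834 shift=14 [end]
Varint 4: bytes[4:6] = 82 45 -> value 8834 (2 byte(s))
  byte[6]=0x3A cont=0 payload=0x3A=58: acc |= 58<<0 -> acc=58 shift=7 [end]
Varint 5: bytes[6:7] = 3A -> value 58 (1 byte(s))

Answer: 38 70 7380 8834 58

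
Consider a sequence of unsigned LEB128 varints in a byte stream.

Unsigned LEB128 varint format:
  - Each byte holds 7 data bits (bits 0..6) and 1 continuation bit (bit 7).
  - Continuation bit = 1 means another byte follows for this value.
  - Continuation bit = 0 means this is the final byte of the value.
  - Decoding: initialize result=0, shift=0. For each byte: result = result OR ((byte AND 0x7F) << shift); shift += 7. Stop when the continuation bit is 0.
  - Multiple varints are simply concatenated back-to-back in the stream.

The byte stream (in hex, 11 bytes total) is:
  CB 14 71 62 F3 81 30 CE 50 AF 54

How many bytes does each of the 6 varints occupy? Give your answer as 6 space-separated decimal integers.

  byte[0]=0xCB cont=1 payload=0x4B=75: acc |= 75<<0 -> acc=75 shift=7
  byte[1]=0x14 cont=0 payload=0x14=20: acc |= 20<<7 -> acc=2635 shift=14 [end]
Varint 1: bytes[0:2] = CB 14 -> value 2635 (2 byte(s))
  byte[2]=0x71 cont=0 payload=0x71=113: acc |= 113<<0 -> acc=113 shift=7 [end]
Varint 2: bytes[2:3] = 71 -> value 113 (1 byte(s))
  byte[3]=0x62 cont=0 payload=0x62=98: acc |= 98<<0 -> acc=98 shift=7 [end]
Varint 3: bytes[3:4] = 62 -> value 98 (1 byte(s))
  byte[4]=0xF3 cont=1 payload=0x73=115: acc |= 115<<0 -> acc=115 shift=7
  byte[5]=0x81 cont=1 payload=0x01=1: acc |= 1<<7 -> acc=243 shift=14
  byte[6]=0x30 cont=0 payload=0x30=48: acc |= 48<<14 -> acc=786675 shift=21 [end]
Varint 4: bytes[4:7] = F3 81 30 -> value 786675 (3 byte(s))
  byte[7]=0xCE cont=1 payload=0x4E=78: acc |= 78<<0 -> acc=78 shift=7
  byte[8]=0x50 cont=0 payload=0x50=80: acc |= 80<<7 -> acc=10318 shift=14 [end]
Varint 5: bytes[7:9] = CE 50 -> value 10318 (2 byte(s))
  byte[9]=0xAF cont=1 payload=0x2F=47: acc |= 47<<0 -> acc=47 shift=7
  byte[10]=0x54 cont=0 payload=0x54=84: acc |= 84<<7 -> acc=10799 shift=14 [end]
Varint 6: bytes[9:11] = AF 54 -> value 10799 (2 byte(s))

Answer: 2 1 1 3 2 2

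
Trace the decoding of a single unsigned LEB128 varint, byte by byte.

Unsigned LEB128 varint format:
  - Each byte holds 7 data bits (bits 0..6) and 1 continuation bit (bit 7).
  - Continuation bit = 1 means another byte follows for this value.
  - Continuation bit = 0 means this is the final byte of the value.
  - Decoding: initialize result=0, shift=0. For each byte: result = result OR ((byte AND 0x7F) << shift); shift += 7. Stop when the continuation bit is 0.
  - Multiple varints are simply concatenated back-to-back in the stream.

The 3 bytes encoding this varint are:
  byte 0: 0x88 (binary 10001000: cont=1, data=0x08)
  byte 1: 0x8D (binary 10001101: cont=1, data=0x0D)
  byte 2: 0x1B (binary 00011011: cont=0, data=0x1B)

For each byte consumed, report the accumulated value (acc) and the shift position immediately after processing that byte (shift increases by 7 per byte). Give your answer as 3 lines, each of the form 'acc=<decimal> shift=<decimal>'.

byte 0=0x88: payload=0x08=8, contrib = 8<<0 = 8; acc -> 8, shift -> 7
byte 1=0x8D: payload=0x0D=13, contrib = 13<<7 = 1664; acc -> 1672, shift -> 14
byte 2=0x1B: payload=0x1B=27, contrib = 27<<14 = 442368; acc -> 444040, shift -> 21

Answer: acc=8 shift=7
acc=1672 shift=14
acc=444040 shift=21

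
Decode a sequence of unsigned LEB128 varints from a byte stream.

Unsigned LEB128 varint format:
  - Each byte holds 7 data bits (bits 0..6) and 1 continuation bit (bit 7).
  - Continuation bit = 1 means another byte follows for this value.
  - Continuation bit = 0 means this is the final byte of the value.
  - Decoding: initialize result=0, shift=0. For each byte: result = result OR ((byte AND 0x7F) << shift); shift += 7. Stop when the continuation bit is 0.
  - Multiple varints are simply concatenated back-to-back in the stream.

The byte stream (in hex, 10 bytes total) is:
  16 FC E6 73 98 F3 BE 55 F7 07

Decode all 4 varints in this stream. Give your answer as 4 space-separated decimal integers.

Answer: 22 1897340 179288472 1015

Derivation:
  byte[0]=0x16 cont=0 payload=0x16=22: acc |= 22<<0 -> acc=22 shift=7 [end]
Varint 1: bytes[0:1] = 16 -> value 22 (1 byte(s))
  byte[1]=0xFC cont=1 payload=0x7C=124: acc |= 124<<0 -> acc=124 shift=7
  byte[2]=0xE6 cont=1 payload=0x66=102: acc |= 102<<7 -> acc=13180 shift=14
  byte[3]=0x73 cont=0 payload=0x73=115: acc |= 115<<14 -> acc=1897340 shift=21 [end]
Varint 2: bytes[1:4] = FC E6 73 -> value 1897340 (3 byte(s))
  byte[4]=0x98 cont=1 payload=0x18=24: acc |= 24<<0 -> acc=24 shift=7
  byte[5]=0xF3 cont=1 payload=0x73=115: acc |= 115<<7 -> acc=14744 shift=14
  byte[6]=0xBE cont=1 payload=0x3E=62: acc |= 62<<14 -> acc=1030552 shift=21
  byte[7]=0x55 cont=0 payload=0x55=85: acc |= 85<<21 -> acc=179288472 shift=28 [end]
Varint 3: bytes[4:8] = 98 F3 BE 55 -> value 179288472 (4 byte(s))
  byte[8]=0xF7 cont=1 payload=0x77=119: acc |= 119<<0 -> acc=119 shift=7
  byte[9]=0x07 cont=0 payload=0x07=7: acc |= 7<<7 -> acc=1015 shift=14 [end]
Varint 4: bytes[8:10] = F7 07 -> value 1015 (2 byte(s))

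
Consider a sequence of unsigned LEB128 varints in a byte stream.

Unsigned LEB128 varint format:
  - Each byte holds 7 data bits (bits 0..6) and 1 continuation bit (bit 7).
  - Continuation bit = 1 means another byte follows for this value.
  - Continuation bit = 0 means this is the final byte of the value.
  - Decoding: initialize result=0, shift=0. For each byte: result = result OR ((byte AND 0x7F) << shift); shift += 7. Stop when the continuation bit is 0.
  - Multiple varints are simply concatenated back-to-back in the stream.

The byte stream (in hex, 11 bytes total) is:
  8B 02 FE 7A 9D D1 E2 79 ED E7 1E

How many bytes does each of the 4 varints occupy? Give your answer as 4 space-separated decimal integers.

  byte[0]=0x8B cont=1 payload=0x0B=11: acc |= 11<<0 -> acc=11 shift=7
  byte[1]=0x02 cont=0 payload=0x02=2: acc |= 2<<7 -> acc=267 shift=14 [end]
Varint 1: bytes[0:2] = 8B 02 -> value 267 (2 byte(s))
  byte[2]=0xFE cont=1 payload=0x7E=126: acc |= 126<<0 -> acc=126 shift=7
  byte[3]=0x7A cont=0 payload=0x7A=122: acc |= 122<<7 -> acc=15742 shift=14 [end]
Varint 2: bytes[2:4] = FE 7A -> value 15742 (2 byte(s))
  byte[4]=0x9D cont=1 payload=0x1D=29: acc |= 29<<0 -> acc=29 shift=7
  byte[5]=0xD1 cont=1 payload=0x51=81: acc |= 81<<7 -> acc=10397 shift=14
  byte[6]=0xE2 cont=1 payload=0x62=98: acc |= 98<<14 -> acc=1616029 shift=21
  byte[7]=0x79 cont=0 payload=0x79=121: acc |= 121<<21 -> acc=255371421 shift=28 [end]
Varint 3: bytes[4:8] = 9D D1 E2 79 -> value 255371421 (4 byte(s))
  byte[8]=0xED cont=1 payload=0x6D=109: acc |= 109<<0 -> acc=109 shift=7
  byte[9]=0xE7 cont=1 payload=0x67=103: acc |= 103<<7 -> acc=13293 shift=14
  byte[10]=0x1E cont=0 payload=0x1E=30: acc |= 30<<14 -> acc=504813 shift=21 [end]
Varint 4: bytes[8:11] = ED E7 1E -> value 504813 (3 byte(s))

Answer: 2 2 4 3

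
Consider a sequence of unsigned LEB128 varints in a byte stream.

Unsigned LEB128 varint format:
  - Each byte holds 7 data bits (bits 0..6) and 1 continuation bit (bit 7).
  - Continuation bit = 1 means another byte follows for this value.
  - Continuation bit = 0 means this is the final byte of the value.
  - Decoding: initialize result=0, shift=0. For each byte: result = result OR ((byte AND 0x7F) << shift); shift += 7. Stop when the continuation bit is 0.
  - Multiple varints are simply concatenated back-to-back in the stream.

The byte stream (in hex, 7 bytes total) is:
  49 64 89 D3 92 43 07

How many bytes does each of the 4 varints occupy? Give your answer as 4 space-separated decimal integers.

Answer: 1 1 4 1

Derivation:
  byte[0]=0x49 cont=0 payload=0x49=73: acc |= 73<<0 -> acc=73 shift=7 [end]
Varint 1: bytes[0:1] = 49 -> value 73 (1 byte(s))
  byte[1]=0x64 cont=0 payload=0x64=100: acc |= 100<<0 -> acc=100 shift=7 [end]
Varint 2: bytes[1:2] = 64 -> value 100 (1 byte(s))
  byte[2]=0x89 cont=1 payload=0x09=9: acc |= 9<<0 -> acc=9 shift=7
  byte[3]=0xD3 cont=1 payload=0x53=83: acc |= 83<<7 -> acc=10633 shift=14
  byte[4]=0x92 cont=1 payload=0x12=18: acc |= 18<<14 -> acc=305545 shift=21
  byte[5]=0x43 cont=0 payload=0x43=67: acc |= 67<<21 -> acc=140814729 shift=28 [end]
Varint 3: bytes[2:6] = 89 D3 92 43 -> value 140814729 (4 byte(s))
  byte[6]=0x07 cont=0 payload=0x07=7: acc |= 7<<0 -> acc=7 shift=7 [end]
Varint 4: bytes[6:7] = 07 -> value 7 (1 byte(s))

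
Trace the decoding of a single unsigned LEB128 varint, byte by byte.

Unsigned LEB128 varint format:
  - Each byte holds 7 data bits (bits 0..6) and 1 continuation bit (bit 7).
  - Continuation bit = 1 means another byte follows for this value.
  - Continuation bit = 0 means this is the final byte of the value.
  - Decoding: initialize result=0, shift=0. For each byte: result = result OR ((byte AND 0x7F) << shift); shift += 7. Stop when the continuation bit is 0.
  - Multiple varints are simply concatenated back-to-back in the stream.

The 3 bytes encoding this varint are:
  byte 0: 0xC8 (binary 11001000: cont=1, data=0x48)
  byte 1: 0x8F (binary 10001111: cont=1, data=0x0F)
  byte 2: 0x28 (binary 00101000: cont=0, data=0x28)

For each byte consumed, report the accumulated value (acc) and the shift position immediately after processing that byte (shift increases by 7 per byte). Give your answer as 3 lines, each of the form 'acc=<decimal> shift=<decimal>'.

byte 0=0xC8: payload=0x48=72, contrib = 72<<0 = 72; acc -> 72, shift -> 7
byte 1=0x8F: payload=0x0F=15, contrib = 15<<7 = 1920; acc -> 1992, shift -> 14
byte 2=0x28: payload=0x28=40, contrib = 40<<14 = 655360; acc -> 657352, shift -> 21

Answer: acc=72 shift=7
acc=1992 shift=14
acc=657352 shift=21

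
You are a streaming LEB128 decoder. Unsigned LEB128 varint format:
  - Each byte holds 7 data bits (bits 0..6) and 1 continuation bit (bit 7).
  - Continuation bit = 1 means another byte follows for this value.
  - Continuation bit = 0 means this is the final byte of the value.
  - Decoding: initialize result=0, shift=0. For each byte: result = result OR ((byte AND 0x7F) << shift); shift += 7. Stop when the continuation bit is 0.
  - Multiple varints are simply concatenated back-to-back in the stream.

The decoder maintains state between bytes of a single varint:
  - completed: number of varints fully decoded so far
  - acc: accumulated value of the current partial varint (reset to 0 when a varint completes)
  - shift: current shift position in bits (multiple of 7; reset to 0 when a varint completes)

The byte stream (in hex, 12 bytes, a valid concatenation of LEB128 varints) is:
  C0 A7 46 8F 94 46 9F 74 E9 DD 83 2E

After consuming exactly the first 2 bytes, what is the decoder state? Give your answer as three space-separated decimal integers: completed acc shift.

Answer: 0 5056 14

Derivation:
byte[0]=0xC0 cont=1 payload=0x40: acc |= 64<<0 -> completed=0 acc=64 shift=7
byte[1]=0xA7 cont=1 payload=0x27: acc |= 39<<7 -> completed=0 acc=5056 shift=14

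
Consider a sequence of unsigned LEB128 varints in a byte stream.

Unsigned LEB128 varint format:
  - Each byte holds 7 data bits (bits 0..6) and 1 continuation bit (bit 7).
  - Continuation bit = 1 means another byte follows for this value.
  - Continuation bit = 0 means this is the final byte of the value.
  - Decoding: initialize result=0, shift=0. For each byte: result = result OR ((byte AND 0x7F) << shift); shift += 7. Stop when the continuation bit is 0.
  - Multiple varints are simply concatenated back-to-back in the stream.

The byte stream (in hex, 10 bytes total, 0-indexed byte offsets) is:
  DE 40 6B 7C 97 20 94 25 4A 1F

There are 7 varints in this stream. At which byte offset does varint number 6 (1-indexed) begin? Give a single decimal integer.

  byte[0]=0xDE cont=1 payload=0x5E=94: acc |= 94<<0 -> acc=94 shift=7
  byte[1]=0x40 cont=0 payload=0x40=64: acc |= 64<<7 -> acc=8286 shift=14 [end]
Varint 1: bytes[0:2] = DE 40 -> value 8286 (2 byte(s))
  byte[2]=0x6B cont=0 payload=0x6B=107: acc |= 107<<0 -> acc=107 shift=7 [end]
Varint 2: bytes[2:3] = 6B -> value 107 (1 byte(s))
  byte[3]=0x7C cont=0 payload=0x7C=124: acc |= 124<<0 -> acc=124 shift=7 [end]
Varint 3: bytes[3:4] = 7C -> value 124 (1 byte(s))
  byte[4]=0x97 cont=1 payload=0x17=23: acc |= 23<<0 -> acc=23 shift=7
  byte[5]=0x20 cont=0 payload=0x20=32: acc |= 32<<7 -> acc=4119 shift=14 [end]
Varint 4: bytes[4:6] = 97 20 -> value 4119 (2 byte(s))
  byte[6]=0x94 cont=1 payload=0x14=20: acc |= 20<<0 -> acc=20 shift=7
  byte[7]=0x25 cont=0 payload=0x25=37: acc |= 37<<7 -> acc=4756 shift=14 [end]
Varint 5: bytes[6:8] = 94 25 -> value 4756 (2 byte(s))
  byte[8]=0x4A cont=0 payload=0x4A=74: acc |= 74<<0 -> acc=74 shift=7 [end]
Varint 6: bytes[8:9] = 4A -> value 74 (1 byte(s))
  byte[9]=0x1F cont=0 payload=0x1F=31: acc |= 31<<0 -> acc=31 shift=7 [end]
Varint 7: bytes[9:10] = 1F -> value 31 (1 byte(s))

Answer: 8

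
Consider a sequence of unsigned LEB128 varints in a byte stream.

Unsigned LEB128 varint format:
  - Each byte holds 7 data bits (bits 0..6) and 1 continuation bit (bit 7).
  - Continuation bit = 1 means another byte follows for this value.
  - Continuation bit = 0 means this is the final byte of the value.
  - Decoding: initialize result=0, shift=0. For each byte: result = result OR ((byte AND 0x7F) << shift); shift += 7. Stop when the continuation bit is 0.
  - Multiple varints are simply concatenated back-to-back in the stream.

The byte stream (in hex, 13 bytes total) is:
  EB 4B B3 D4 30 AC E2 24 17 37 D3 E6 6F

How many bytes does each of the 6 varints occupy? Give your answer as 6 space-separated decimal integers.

  byte[0]=0xEB cont=1 payload=0x6B=107: acc |= 107<<0 -> acc=107 shift=7
  byte[1]=0x4B cont=0 payload=0x4B=75: acc |= 75<<7 -> acc=9707 shift=14 [end]
Varint 1: bytes[0:2] = EB 4B -> value 9707 (2 byte(s))
  byte[2]=0xB3 cont=1 payload=0x33=51: acc |= 51<<0 -> acc=51 shift=7
  byte[3]=0xD4 cont=1 payload=0x54=84: acc |= 84<<7 -> acc=10803 shift=14
  byte[4]=0x30 cont=0 payload=0x30=48: acc |= 48<<14 -> acc=797235 shift=21 [end]
Varint 2: bytes[2:5] = B3 D4 30 -> value 797235 (3 byte(s))
  byte[5]=0xAC cont=1 payload=0x2C=44: acc |= 44<<0 -> acc=44 shift=7
  byte[6]=0xE2 cont=1 payload=0x62=98: acc |= 98<<7 -> acc=12588 shift=14
  byte[7]=0x24 cont=0 payload=0x24=36: acc |= 36<<14 -> acc=602412 shift=21 [end]
Varint 3: bytes[5:8] = AC E2 24 -> value 602412 (3 byte(s))
  byte[8]=0x17 cont=0 payload=0x17=23: acc |= 23<<0 -> acc=23 shift=7 [end]
Varint 4: bytes[8:9] = 17 -> value 23 (1 byte(s))
  byte[9]=0x37 cont=0 payload=0x37=55: acc |= 55<<0 -> acc=55 shift=7 [end]
Varint 5: bytes[9:10] = 37 -> value 55 (1 byte(s))
  byte[10]=0xD3 cont=1 payload=0x53=83: acc |= 83<<0 -> acc=83 shift=7
  byte[11]=0xE6 cont=1 payload=0x66=102: acc |= 102<<7 -> acc=13139 shift=14
  byte[12]=0x6F cont=0 payload=0x6F=111: acc |= 111<<14 -> acc=1831763 shift=21 [end]
Varint 6: bytes[10:13] = D3 E6 6F -> value 1831763 (3 byte(s))

Answer: 2 3 3 1 1 3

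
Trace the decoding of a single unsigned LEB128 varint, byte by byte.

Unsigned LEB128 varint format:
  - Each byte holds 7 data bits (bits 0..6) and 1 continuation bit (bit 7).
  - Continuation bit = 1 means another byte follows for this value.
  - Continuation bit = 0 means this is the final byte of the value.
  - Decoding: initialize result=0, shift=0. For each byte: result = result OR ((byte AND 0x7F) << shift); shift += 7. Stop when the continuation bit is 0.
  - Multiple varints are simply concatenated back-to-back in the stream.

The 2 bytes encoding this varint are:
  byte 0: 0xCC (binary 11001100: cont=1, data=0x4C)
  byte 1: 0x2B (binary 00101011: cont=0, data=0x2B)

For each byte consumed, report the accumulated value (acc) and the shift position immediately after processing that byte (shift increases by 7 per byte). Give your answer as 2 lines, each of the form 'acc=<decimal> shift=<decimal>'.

Answer: acc=76 shift=7
acc=5580 shift=14

Derivation:
byte 0=0xCC: payload=0x4C=76, contrib = 76<<0 = 76; acc -> 76, shift -> 7
byte 1=0x2B: payload=0x2B=43, contrib = 43<<7 = 5504; acc -> 5580, shift -> 14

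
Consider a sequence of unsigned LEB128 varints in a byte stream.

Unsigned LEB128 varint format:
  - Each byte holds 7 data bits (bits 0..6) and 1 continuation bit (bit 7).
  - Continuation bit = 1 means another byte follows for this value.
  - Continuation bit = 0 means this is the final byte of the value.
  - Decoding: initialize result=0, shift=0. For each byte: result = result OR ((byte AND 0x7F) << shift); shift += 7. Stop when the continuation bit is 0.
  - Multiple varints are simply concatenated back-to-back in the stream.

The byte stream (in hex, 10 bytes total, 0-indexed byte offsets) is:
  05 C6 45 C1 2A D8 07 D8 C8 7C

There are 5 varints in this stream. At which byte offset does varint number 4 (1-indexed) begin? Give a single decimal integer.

Answer: 5

Derivation:
  byte[0]=0x05 cont=0 payload=0x05=5: acc |= 5<<0 -> acc=5 shift=7 [end]
Varint 1: bytes[0:1] = 05 -> value 5 (1 byte(s))
  byte[1]=0xC6 cont=1 payload=0x46=70: acc |= 70<<0 -> acc=70 shift=7
  byte[2]=0x45 cont=0 payload=0x45=69: acc |= 69<<7 -> acc=8902 shift=14 [end]
Varint 2: bytes[1:3] = C6 45 -> value 8902 (2 byte(s))
  byte[3]=0xC1 cont=1 payload=0x41=65: acc |= 65<<0 -> acc=65 shift=7
  byte[4]=0x2A cont=0 payload=0x2A=42: acc |= 42<<7 -> acc=5441 shift=14 [end]
Varint 3: bytes[3:5] = C1 2A -> value 5441 (2 byte(s))
  byte[5]=0xD8 cont=1 payload=0x58=88: acc |= 88<<0 -> acc=88 shift=7
  byte[6]=0x07 cont=0 payload=0x07=7: acc |= 7<<7 -> acc=984 shift=14 [end]
Varint 4: bytes[5:7] = D8 07 -> value 984 (2 byte(s))
  byte[7]=0xD8 cont=1 payload=0x58=88: acc |= 88<<0 -> acc=88 shift=7
  byte[8]=0xC8 cont=1 payload=0x48=72: acc |= 72<<7 -> acc=9304 shift=14
  byte[9]=0x7C cont=0 payload=0x7C=124: acc |= 124<<14 -> acc=2040920 shift=21 [end]
Varint 5: bytes[7:10] = D8 C8 7C -> value 2040920 (3 byte(s))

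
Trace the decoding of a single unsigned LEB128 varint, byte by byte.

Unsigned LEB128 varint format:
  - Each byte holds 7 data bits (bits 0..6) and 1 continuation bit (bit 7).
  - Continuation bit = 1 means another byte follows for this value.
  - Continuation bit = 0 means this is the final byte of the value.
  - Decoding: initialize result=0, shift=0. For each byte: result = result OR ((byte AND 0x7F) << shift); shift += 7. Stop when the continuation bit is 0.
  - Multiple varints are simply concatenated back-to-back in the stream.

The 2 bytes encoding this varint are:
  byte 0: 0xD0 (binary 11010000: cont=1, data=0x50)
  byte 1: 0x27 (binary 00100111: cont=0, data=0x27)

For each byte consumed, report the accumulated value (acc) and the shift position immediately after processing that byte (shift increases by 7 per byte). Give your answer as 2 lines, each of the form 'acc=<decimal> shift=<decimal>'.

byte 0=0xD0: payload=0x50=80, contrib = 80<<0 = 80; acc -> 80, shift -> 7
byte 1=0x27: payload=0x27=39, contrib = 39<<7 = 4992; acc -> 5072, shift -> 14

Answer: acc=80 shift=7
acc=5072 shift=14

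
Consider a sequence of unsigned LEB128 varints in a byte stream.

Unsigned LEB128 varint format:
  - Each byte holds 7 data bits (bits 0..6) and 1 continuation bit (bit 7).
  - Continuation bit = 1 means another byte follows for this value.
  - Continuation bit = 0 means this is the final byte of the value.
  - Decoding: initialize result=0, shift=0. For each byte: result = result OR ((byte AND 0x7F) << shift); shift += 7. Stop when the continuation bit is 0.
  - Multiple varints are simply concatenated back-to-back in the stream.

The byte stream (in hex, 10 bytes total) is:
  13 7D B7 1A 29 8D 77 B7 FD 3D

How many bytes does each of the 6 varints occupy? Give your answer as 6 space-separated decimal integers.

  byte[0]=0x13 cont=0 payload=0x13=19: acc |= 19<<0 -> acc=19 shift=7 [end]
Varint 1: bytes[0:1] = 13 -> value 19 (1 byte(s))
  byte[1]=0x7D cont=0 payload=0x7D=125: acc |= 125<<0 -> acc=125 shift=7 [end]
Varint 2: bytes[1:2] = 7D -> value 125 (1 byte(s))
  byte[2]=0xB7 cont=1 payload=0x37=55: acc |= 55<<0 -> acc=55 shift=7
  byte[3]=0x1A cont=0 payload=0x1A=26: acc |= 26<<7 -> acc=3383 shift=14 [end]
Varint 3: bytes[2:4] = B7 1A -> value 3383 (2 byte(s))
  byte[4]=0x29 cont=0 payload=0x29=41: acc |= 41<<0 -> acc=41 shift=7 [end]
Varint 4: bytes[4:5] = 29 -> value 41 (1 byte(s))
  byte[5]=0x8D cont=1 payload=0x0D=13: acc |= 13<<0 -> acc=13 shift=7
  byte[6]=0x77 cont=0 payload=0x77=119: acc |= 119<<7 -> acc=15245 shift=14 [end]
Varint 5: bytes[5:7] = 8D 77 -> value 15245 (2 byte(s))
  byte[7]=0xB7 cont=1 payload=0x37=55: acc |= 55<<0 -> acc=55 shift=7
  byte[8]=0xFD cont=1 payload=0x7D=125: acc |= 125<<7 -> acc=16055 shift=14
  byte[9]=0x3D cont=0 payload=0x3D=61: acc |= 61<<14 -> acc=1015479 shift=21 [end]
Varint 6: bytes[7:10] = B7 FD 3D -> value 1015479 (3 byte(s))

Answer: 1 1 2 1 2 3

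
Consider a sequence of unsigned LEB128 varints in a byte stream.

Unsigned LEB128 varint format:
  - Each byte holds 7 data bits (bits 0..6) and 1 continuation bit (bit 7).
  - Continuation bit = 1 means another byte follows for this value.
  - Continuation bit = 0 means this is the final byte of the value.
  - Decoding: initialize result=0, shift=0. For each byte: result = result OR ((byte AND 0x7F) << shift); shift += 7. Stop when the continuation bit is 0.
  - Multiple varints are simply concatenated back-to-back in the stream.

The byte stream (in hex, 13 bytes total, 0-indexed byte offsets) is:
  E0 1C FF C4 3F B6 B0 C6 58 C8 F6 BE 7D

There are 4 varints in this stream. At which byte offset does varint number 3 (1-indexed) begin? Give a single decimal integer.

Answer: 5

Derivation:
  byte[0]=0xE0 cont=1 payload=0x60=96: acc |= 96<<0 -> acc=96 shift=7
  byte[1]=0x1C cont=0 payload=0x1C=28: acc |= 28<<7 -> acc=3680 shift=14 [end]
Varint 1: bytes[0:2] = E0 1C -> value 3680 (2 byte(s))
  byte[2]=0xFF cont=1 payload=0x7F=127: acc |= 127<<0 -> acc=127 shift=7
  byte[3]=0xC4 cont=1 payload=0x44=68: acc |= 68<<7 -> acc=8831 shift=14
  byte[4]=0x3F cont=0 payload=0x3F=63: acc |= 63<<14 -> acc=1041023 shift=21 [end]
Varint 2: bytes[2:5] = FF C4 3F -> value 1041023 (3 byte(s))
  byte[5]=0xB6 cont=1 payload=0x36=54: acc |= 54<<0 -> acc=54 shift=7
  byte[6]=0xB0 cont=1 payload=0x30=48: acc |= 48<<7 -> acc=6198 shift=14
  byte[7]=0xC6 cont=1 payload=0x46=70: acc |= 70<<14 -> acc=1153078 shift=21
  byte[8]=0x58 cont=0 payload=0x58=88: acc |= 88<<21 -> acc=185702454 shift=28 [end]
Varint 3: bytes[5:9] = B6 B0 C6 58 -> value 185702454 (4 byte(s))
  byte[9]=0xC8 cont=1 payload=0x48=72: acc |= 72<<0 -> acc=72 shift=7
  byte[10]=0xF6 cont=1 payload=0x76=118: acc |= 118<<7 -> acc=15176 shift=14
  byte[11]=0xBE cont=1 payload=0x3E=62: acc |= 62<<14 -> acc=1030984 shift=21
  byte[12]=0x7D cont=0 payload=0x7D=125: acc |= 125<<21 -> acc=263174984 shift=28 [end]
Varint 4: bytes[9:13] = C8 F6 BE 7D -> value 263174984 (4 byte(s))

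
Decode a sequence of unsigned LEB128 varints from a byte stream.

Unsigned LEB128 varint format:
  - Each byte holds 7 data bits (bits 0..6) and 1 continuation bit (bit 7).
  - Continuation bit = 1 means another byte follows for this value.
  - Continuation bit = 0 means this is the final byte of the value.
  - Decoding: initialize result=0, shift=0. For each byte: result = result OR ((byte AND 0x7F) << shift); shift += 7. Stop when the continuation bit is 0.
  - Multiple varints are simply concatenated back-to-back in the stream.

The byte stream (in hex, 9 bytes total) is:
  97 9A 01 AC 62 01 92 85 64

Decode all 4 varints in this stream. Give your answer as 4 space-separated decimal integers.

Answer: 19735 12588 1 1639058

Derivation:
  byte[0]=0x97 cont=1 payload=0x17=23: acc |= 23<<0 -> acc=23 shift=7
  byte[1]=0x9A cont=1 payload=0x1A=26: acc |= 26<<7 -> acc=3351 shift=14
  byte[2]=0x01 cont=0 payload=0x01=1: acc |= 1<<14 -> acc=19735 shift=21 [end]
Varint 1: bytes[0:3] = 97 9A 01 -> value 19735 (3 byte(s))
  byte[3]=0xAC cont=1 payload=0x2C=44: acc |= 44<<0 -> acc=44 shift=7
  byte[4]=0x62 cont=0 payload=0x62=98: acc |= 98<<7 -> acc=12588 shift=14 [end]
Varint 2: bytes[3:5] = AC 62 -> value 12588 (2 byte(s))
  byte[5]=0x01 cont=0 payload=0x01=1: acc |= 1<<0 -> acc=1 shift=7 [end]
Varint 3: bytes[5:6] = 01 -> value 1 (1 byte(s))
  byte[6]=0x92 cont=1 payload=0x12=18: acc |= 18<<0 -> acc=18 shift=7
  byte[7]=0x85 cont=1 payload=0x05=5: acc |= 5<<7 -> acc=658 shift=14
  byte[8]=0x64 cont=0 payload=0x64=100: acc |= 100<<14 -> acc=1639058 shift=21 [end]
Varint 4: bytes[6:9] = 92 85 64 -> value 1639058 (3 byte(s))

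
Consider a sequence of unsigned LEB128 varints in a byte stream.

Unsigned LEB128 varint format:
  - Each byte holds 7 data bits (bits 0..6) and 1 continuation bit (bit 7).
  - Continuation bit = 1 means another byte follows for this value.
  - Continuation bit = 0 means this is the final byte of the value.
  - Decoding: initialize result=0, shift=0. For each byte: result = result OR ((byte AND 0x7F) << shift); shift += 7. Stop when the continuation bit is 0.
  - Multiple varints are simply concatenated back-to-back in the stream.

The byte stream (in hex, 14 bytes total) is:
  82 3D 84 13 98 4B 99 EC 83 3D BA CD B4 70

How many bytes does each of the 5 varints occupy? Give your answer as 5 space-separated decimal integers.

Answer: 2 2 2 4 4

Derivation:
  byte[0]=0x82 cont=1 payload=0x02=2: acc |= 2<<0 -> acc=2 shift=7
  byte[1]=0x3D cont=0 payload=0x3D=61: acc |= 61<<7 -> acc=7810 shift=14 [end]
Varint 1: bytes[0:2] = 82 3D -> value 7810 (2 byte(s))
  byte[2]=0x84 cont=1 payload=0x04=4: acc |= 4<<0 -> acc=4 shift=7
  byte[3]=0x13 cont=0 payload=0x13=19: acc |= 19<<7 -> acc=2436 shift=14 [end]
Varint 2: bytes[2:4] = 84 13 -> value 2436 (2 byte(s))
  byte[4]=0x98 cont=1 payload=0x18=24: acc |= 24<<0 -> acc=24 shift=7
  byte[5]=0x4B cont=0 payload=0x4B=75: acc |= 75<<7 -> acc=9624 shift=14 [end]
Varint 3: bytes[4:6] = 98 4B -> value 9624 (2 byte(s))
  byte[6]=0x99 cont=1 payload=0x19=25: acc |= 25<<0 -> acc=25 shift=7
  byte[7]=0xEC cont=1 payload=0x6C=108: acc |= 108<<7 -> acc=13849 shift=14
  byte[8]=0x83 cont=1 payload=0x03=3: acc |= 3<<14 -> acc=63001 shift=21
  byte[9]=0x3D cont=0 payload=0x3D=61: acc |= 61<<21 -> acc=127989273 shift=28 [end]
Varint 4: bytes[6:10] = 99 EC 83 3D -> value 127989273 (4 byte(s))
  byte[10]=0xBA cont=1 payload=0x3A=58: acc |= 58<<0 -> acc=58 shift=7
  byte[11]=0xCD cont=1 payload=0x4D=77: acc |= 77<<7 -> acc=9914 shift=14
  byte[12]=0xB4 cont=1 payload=0x34=52: acc |= 52<<14 -> acc=861882 shift=21
  byte[13]=0x70 cont=0 payload=0x70=112: acc |= 112<<21 -> acc=235742906 shift=28 [end]
Varint 5: bytes[10:14] = BA CD B4 70 -> value 235742906 (4 byte(s))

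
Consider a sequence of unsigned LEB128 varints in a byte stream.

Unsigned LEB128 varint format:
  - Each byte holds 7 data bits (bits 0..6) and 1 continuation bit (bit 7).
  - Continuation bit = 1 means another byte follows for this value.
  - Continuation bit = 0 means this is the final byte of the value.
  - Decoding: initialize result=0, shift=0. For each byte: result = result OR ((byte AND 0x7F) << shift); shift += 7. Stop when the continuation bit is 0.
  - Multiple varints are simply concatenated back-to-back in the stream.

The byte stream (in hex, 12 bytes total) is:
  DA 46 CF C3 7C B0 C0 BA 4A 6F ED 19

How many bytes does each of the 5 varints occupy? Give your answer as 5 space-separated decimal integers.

Answer: 2 3 4 1 2

Derivation:
  byte[0]=0xDA cont=1 payload=0x5A=90: acc |= 90<<0 -> acc=90 shift=7
  byte[1]=0x46 cont=0 payload=0x46=70: acc |= 70<<7 -> acc=9050 shift=14 [end]
Varint 1: bytes[0:2] = DA 46 -> value 9050 (2 byte(s))
  byte[2]=0xCF cont=1 payload=0x4F=79: acc |= 79<<0 -> acc=79 shift=7
  byte[3]=0xC3 cont=1 payload=0x43=67: acc |= 67<<7 -> acc=8655 shift=14
  byte[4]=0x7C cont=0 payload=0x7C=124: acc |= 124<<14 -> acc=2040271 shift=21 [end]
Varint 2: bytes[2:5] = CF C3 7C -> value 2040271 (3 byte(s))
  byte[5]=0xB0 cont=1 payload=0x30=48: acc |= 48<<0 -> acc=48 shift=7
  byte[6]=0xC0 cont=1 payload=0x40=64: acc |= 64<<7 -> acc=8240 shift=14
  byte[7]=0xBA cont=1 payload=0x3A=58: acc |= 58<<14 -> acc=958512 shift=21
  byte[8]=0x4A cont=0 payload=0x4A=74: acc |= 74<<21 -> acc=156147760 shift=28 [end]
Varint 3: bytes[5:9] = B0 C0 BA 4A -> value 156147760 (4 byte(s))
  byte[9]=0x6F cont=0 payload=0x6F=111: acc |= 111<<0 -> acc=111 shift=7 [end]
Varint 4: bytes[9:10] = 6F -> value 111 (1 byte(s))
  byte[10]=0xED cont=1 payload=0x6D=109: acc |= 109<<0 -> acc=109 shift=7
  byte[11]=0x19 cont=0 payload=0x19=25: acc |= 25<<7 -> acc=3309 shift=14 [end]
Varint 5: bytes[10:12] = ED 19 -> value 3309 (2 byte(s))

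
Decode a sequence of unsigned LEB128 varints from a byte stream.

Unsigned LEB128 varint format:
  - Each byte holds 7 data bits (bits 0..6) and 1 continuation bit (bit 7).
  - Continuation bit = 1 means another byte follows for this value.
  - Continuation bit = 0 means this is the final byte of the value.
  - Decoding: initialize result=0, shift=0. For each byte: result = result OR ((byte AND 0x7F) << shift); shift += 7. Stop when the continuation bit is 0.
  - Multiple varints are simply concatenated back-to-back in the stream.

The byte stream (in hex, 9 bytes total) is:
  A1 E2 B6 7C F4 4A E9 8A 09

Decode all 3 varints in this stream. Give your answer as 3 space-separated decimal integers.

  byte[0]=0xA1 cont=1 payload=0x21=33: acc |= 33<<0 -> acc=33 shift=7
  byte[1]=0xE2 cont=1 payload=0x62=98: acc |= 98<<7 -> acc=12577 shift=14
  byte[2]=0xB6 cont=1 payload=0x36=54: acc |= 54<<14 -> acc=897313 shift=21
  byte[3]=0x7C cont=0 payload=0x7C=124: acc |= 124<<21 -> acc=260944161 shift=28 [end]
Varint 1: bytes[0:4] = A1 E2 B6 7C -> value 260944161 (4 byte(s))
  byte[4]=0xF4 cont=1 payload=0x74=116: acc |= 116<<0 -> acc=116 shift=7
  byte[5]=0x4A cont=0 payload=0x4A=74: acc |= 74<<7 -> acc=9588 shift=14 [end]
Varint 2: bytes[4:6] = F4 4A -> value 9588 (2 byte(s))
  byte[6]=0xE9 cont=1 payload=0x69=105: acc |= 105<<0 -> acc=105 shift=7
  byte[7]=0x8A cont=1 payload=0x0A=10: acc |= 10<<7 -> acc=1385 shift=14
  byte[8]=0x09 cont=0 payload=0x09=9: acc |= 9<<14 -> acc=148841 shift=21 [end]
Varint 3: bytes[6:9] = E9 8A 09 -> value 148841 (3 byte(s))

Answer: 260944161 9588 148841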